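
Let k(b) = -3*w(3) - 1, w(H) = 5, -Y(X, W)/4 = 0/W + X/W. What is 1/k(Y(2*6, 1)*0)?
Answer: -1/16 ≈ -0.062500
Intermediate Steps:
Y(X, W) = -4*X/W (Y(X, W) = -4*(0/W + X/W) = -4*(0 + X/W) = -4*X/W)
k(b) = -16 (k(b) = -3*5 - 1 = -15 - 1 = -16)
1/k(Y(2*6, 1)*0) = 1/(-16) = -1/16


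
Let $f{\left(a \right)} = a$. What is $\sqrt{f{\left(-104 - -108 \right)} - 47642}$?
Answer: $i \sqrt{47638} \approx 218.26 i$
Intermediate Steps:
$\sqrt{f{\left(-104 - -108 \right)} - 47642} = \sqrt{\left(-104 - -108\right) - 47642} = \sqrt{\left(-104 + 108\right) - 47642} = \sqrt{4 - 47642} = \sqrt{-47638} = i \sqrt{47638}$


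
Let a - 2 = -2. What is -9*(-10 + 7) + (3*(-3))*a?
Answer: 27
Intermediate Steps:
a = 0 (a = 2 - 2 = 0)
-9*(-10 + 7) + (3*(-3))*a = -9*(-10 + 7) + (3*(-3))*0 = -9*(-3) - 9*0 = 27 + 0 = 27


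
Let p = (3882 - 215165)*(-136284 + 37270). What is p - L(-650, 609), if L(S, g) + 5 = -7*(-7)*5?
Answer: 20919974722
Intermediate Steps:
L(S, g) = 240 (L(S, g) = -5 - 7*(-7)*5 = -5 + 49*5 = -5 + 245 = 240)
p = 20919974962 (p = -211283*(-99014) = 20919974962)
p - L(-650, 609) = 20919974962 - 1*240 = 20919974962 - 240 = 20919974722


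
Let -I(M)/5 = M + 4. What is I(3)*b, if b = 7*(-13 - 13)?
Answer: 6370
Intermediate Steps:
I(M) = -20 - 5*M (I(M) = -5*(M + 4) = -5*(4 + M) = -20 - 5*M)
b = -182 (b = 7*(-26) = -182)
I(3)*b = (-20 - 5*3)*(-182) = (-20 - 15)*(-182) = -35*(-182) = 6370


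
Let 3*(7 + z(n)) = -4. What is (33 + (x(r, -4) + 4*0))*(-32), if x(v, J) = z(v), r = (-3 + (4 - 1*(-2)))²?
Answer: -2368/3 ≈ -789.33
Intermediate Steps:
r = 9 (r = (-3 + (4 + 2))² = (-3 + 6)² = 3² = 9)
z(n) = -25/3 (z(n) = -7 + (⅓)*(-4) = -7 - 4/3 = -25/3)
x(v, J) = -25/3
(33 + (x(r, -4) + 4*0))*(-32) = (33 + (-25/3 + 4*0))*(-32) = (33 + (-25/3 + 0))*(-32) = (33 - 25/3)*(-32) = (74/3)*(-32) = -2368/3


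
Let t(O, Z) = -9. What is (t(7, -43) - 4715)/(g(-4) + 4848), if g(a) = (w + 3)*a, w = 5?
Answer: -1181/1204 ≈ -0.98090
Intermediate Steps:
g(a) = 8*a (g(a) = (5 + 3)*a = 8*a)
(t(7, -43) - 4715)/(g(-4) + 4848) = (-9 - 4715)/(8*(-4) + 4848) = -4724/(-32 + 4848) = -4724/4816 = -4724*1/4816 = -1181/1204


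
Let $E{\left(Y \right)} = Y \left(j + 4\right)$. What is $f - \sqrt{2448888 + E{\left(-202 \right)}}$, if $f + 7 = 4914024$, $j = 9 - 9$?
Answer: $4914017 - 4 \sqrt{153005} \approx 4.9125 \cdot 10^{6}$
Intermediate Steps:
$j = 0$
$E{\left(Y \right)} = 4 Y$ ($E{\left(Y \right)} = Y \left(0 + 4\right) = Y 4 = 4 Y$)
$f = 4914017$ ($f = -7 + 4914024 = 4914017$)
$f - \sqrt{2448888 + E{\left(-202 \right)}} = 4914017 - \sqrt{2448888 + 4 \left(-202\right)} = 4914017 - \sqrt{2448888 - 808} = 4914017 - \sqrt{2448080} = 4914017 - 4 \sqrt{153005}$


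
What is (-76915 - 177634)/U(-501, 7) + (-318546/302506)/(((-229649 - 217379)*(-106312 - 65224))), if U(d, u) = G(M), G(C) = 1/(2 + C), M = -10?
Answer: 23618667085786613554135/11598291039145024 ≈ 2.0364e+6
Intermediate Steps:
U(d, u) = -1/8 (U(d, u) = 1/(2 - 10) = 1/(-8) = -1/8)
(-76915 - 177634)/U(-501, 7) + (-318546/302506)/(((-229649 - 217379)*(-106312 - 65224))) = (-76915 - 177634)/(-1/8) + (-318546/302506)/(((-229649 - 217379)*(-106312 - 65224))) = -254549*(-8) + (-318546*1/302506)/((-447028*(-171536))) = 2036392 - 159273/151253/76681395008 = 2036392 - 159273/151253*1/76681395008 = 2036392 - 159273/11598291039145024 = 23618667085786613554135/11598291039145024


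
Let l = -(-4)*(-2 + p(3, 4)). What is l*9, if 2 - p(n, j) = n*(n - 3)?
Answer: 0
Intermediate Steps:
p(n, j) = 2 - n*(-3 + n) (p(n, j) = 2 - n*(n - 3) = 2 - n*(-3 + n))
l = 0 (l = -(-4)*(-2 + (2 - 1*3² + 3*3)) = -(-4)*(-2 + (2 - 1*9 + 9)) = -(-4)*(-2 + (2 - 9 + 9)) = -(-4)*(-2 + 2) = -(-4)*0 = -1*0 = 0)
l*9 = 0*9 = 0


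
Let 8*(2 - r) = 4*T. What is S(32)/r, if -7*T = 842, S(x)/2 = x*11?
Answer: 4928/435 ≈ 11.329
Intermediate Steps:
S(x) = 22*x (S(x) = 2*(x*11) = 2*(11*x) = 22*x)
T = -842/7 (T = -1/7*842 = -842/7 ≈ -120.29)
r = 435/7 (r = 2 - (-842)/(2*7) = 2 - 1/8*(-3368/7) = 2 + 421/7 = 435/7 ≈ 62.143)
S(32)/r = (22*32)/(435/7) = 704*(7/435) = 4928/435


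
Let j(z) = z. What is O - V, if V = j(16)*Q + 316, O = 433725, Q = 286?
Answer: 428833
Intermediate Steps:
V = 4892 (V = 16*286 + 316 = 4576 + 316 = 4892)
O - V = 433725 - 1*4892 = 433725 - 4892 = 428833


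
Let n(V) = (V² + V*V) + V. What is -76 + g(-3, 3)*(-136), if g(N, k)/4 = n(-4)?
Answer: -15308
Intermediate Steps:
n(V) = V + 2*V² (n(V) = (V² + V²) + V = 2*V² + V = V + 2*V²)
g(N, k) = 112 (g(N, k) = 4*(-4*(1 + 2*(-4))) = 4*(-4*(1 - 8)) = 4*(-4*(-7)) = 4*28 = 112)
-76 + g(-3, 3)*(-136) = -76 + 112*(-136) = -76 - 15232 = -15308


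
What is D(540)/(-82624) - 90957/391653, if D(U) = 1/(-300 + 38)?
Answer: -656330058121/2826101205888 ≈ -0.23224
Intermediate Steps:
D(U) = -1/262 (D(U) = 1/(-262) = -1/262)
D(540)/(-82624) - 90957/391653 = -1/262/(-82624) - 90957/391653 = -1/262*(-1/82624) - 90957*1/391653 = 1/21647488 - 30319/130551 = -656330058121/2826101205888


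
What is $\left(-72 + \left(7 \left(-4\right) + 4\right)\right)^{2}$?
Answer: $9216$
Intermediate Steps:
$\left(-72 + \left(7 \left(-4\right) + 4\right)\right)^{2} = \left(-72 + \left(-28 + 4\right)\right)^{2} = \left(-72 - 24\right)^{2} = \left(-96\right)^{2} = 9216$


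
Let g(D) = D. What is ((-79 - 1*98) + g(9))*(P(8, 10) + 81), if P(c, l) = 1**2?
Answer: -13776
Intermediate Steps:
P(c, l) = 1
((-79 - 1*98) + g(9))*(P(8, 10) + 81) = ((-79 - 1*98) + 9)*(1 + 81) = ((-79 - 98) + 9)*82 = (-177 + 9)*82 = -168*82 = -13776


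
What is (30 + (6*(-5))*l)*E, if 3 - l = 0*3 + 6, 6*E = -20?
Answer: -400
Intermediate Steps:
E = -10/3 (E = (1/6)*(-20) = -10/3 ≈ -3.3333)
l = -3 (l = 3 - (0*3 + 6) = 3 - (0 + 6) = 3 - 1*6 = 3 - 6 = -3)
(30 + (6*(-5))*l)*E = (30 + (6*(-5))*(-3))*(-10/3) = (30 - 30*(-3))*(-10/3) = (30 + 90)*(-10/3) = 120*(-10/3) = -400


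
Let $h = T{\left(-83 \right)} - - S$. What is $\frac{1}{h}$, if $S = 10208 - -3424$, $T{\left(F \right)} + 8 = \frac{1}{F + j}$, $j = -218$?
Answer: $\frac{301}{4100823} \approx 7.34 \cdot 10^{-5}$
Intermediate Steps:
$T{\left(F \right)} = -8 + \frac{1}{-218 + F}$ ($T{\left(F \right)} = -8 + \frac{1}{F - 218} = -8 + \frac{1}{-218 + F}$)
$S = 13632$ ($S = 10208 + 3424 = 13632$)
$h = \frac{4100823}{301}$ ($h = \frac{1745 - -664}{-218 - 83} - \left(-1\right) 13632 = \frac{1745 + 664}{-301} - -13632 = \left(- \frac{1}{301}\right) 2409 + 13632 = - \frac{2409}{301} + 13632 = \frac{4100823}{301} \approx 13624.0$)
$\frac{1}{h} = \frac{1}{\frac{4100823}{301}} = \frac{301}{4100823}$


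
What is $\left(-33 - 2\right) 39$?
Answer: $-1365$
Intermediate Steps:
$\left(-33 - 2\right) 39 = \left(-35\right) 39 = -1365$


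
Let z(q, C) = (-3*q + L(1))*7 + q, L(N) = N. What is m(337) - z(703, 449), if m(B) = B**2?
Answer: 127622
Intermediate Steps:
z(q, C) = 7 - 20*q (z(q, C) = (-3*q + 1)*7 + q = (1 - 3*q)*7 + q = (7 - 21*q) + q = 7 - 20*q)
m(337) - z(703, 449) = 337**2 - (7 - 20*703) = 113569 - (7 - 14060) = 113569 - 1*(-14053) = 113569 + 14053 = 127622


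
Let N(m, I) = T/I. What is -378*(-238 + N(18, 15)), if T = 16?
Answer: 447804/5 ≈ 89561.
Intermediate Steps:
N(m, I) = 16/I
-378*(-238 + N(18, 15)) = -378*(-238 + 16/15) = -378*(-3554/15) = 447804/5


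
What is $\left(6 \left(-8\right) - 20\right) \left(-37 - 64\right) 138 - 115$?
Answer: $947669$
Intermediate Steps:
$\left(6 \left(-8\right) - 20\right) \left(-37 - 64\right) 138 - 115 = \left(-48 - 20\right) \left(-101\right) 138 - 115 = \left(-68\right) \left(-101\right) 138 - 115 = 6868 \cdot 138 - 115 = 947784 - 115 = 947669$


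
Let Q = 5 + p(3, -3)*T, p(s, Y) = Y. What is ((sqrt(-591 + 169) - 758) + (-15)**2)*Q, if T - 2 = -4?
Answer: -5863 + 11*I*sqrt(422) ≈ -5863.0 + 225.97*I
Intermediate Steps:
T = -2 (T = 2 - 4 = -2)
Q = 11 (Q = 5 - 3*(-2) = 5 + 6 = 11)
((sqrt(-591 + 169) - 758) + (-15)**2)*Q = ((sqrt(-591 + 169) - 758) + (-15)**2)*11 = ((sqrt(-422) - 758) + 225)*11 = ((I*sqrt(422) - 758) + 225)*11 = ((-758 + I*sqrt(422)) + 225)*11 = (-533 + I*sqrt(422))*11 = -5863 + 11*I*sqrt(422)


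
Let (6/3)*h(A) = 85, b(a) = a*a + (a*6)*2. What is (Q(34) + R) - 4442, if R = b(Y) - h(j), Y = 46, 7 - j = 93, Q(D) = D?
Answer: -3565/2 ≈ -1782.5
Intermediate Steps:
j = -86 (j = 7 - 1*93 = 7 - 93 = -86)
b(a) = a**2 + 12*a (b(a) = a**2 + (6*a)*2 = a**2 + 12*a)
h(A) = 85/2 (h(A) = (1/2)*85 = 85/2)
R = 5251/2 (R = 46*(12 + 46) - 1*85/2 = 46*58 - 85/2 = 2668 - 85/2 = 5251/2 ≈ 2625.5)
(Q(34) + R) - 4442 = (34 + 5251/2) - 4442 = 5319/2 - 4442 = -3565/2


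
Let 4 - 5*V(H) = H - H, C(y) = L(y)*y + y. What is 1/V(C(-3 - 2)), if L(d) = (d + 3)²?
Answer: 5/4 ≈ 1.2500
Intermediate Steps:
L(d) = (3 + d)²
C(y) = y + y*(3 + y)² (C(y) = (3 + y)²*y + y = y*(3 + y)² + y = y + y*(3 + y)²)
V(H) = ⅘ (V(H) = ⅘ - (H - H)/5 = ⅘ - ⅕*0 = ⅘ + 0 = ⅘)
1/V(C(-3 - 2)) = 1/(⅘) = 5/4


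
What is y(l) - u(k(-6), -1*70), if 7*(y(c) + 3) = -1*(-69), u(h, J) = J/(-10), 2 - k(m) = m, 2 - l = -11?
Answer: -⅐ ≈ -0.14286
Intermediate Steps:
l = 13 (l = 2 - 1*(-11) = 2 + 11 = 13)
k(m) = 2 - m
u(h, J) = -J/10 (u(h, J) = J*(-⅒) = -J/10)
y(c) = 48/7 (y(c) = -3 + (-1*(-69))/7 = -3 + (⅐)*69 = -3 + 69/7 = 48/7)
y(l) - u(k(-6), -1*70) = 48/7 - (-1)*(-1*70)/10 = 48/7 - (-1)*(-70)/10 = 48/7 - 1*7 = 48/7 - 7 = -⅐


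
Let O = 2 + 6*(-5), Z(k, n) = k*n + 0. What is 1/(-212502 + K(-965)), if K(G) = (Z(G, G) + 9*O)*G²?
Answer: 1/866945119423 ≈ 1.1535e-12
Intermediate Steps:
Z(k, n) = k*n
O = -28 (O = 2 - 30 = -28)
K(G) = G²*(-252 + G²) (K(G) = (G*G + 9*(-28))*G² = (G² - 252)*G² = (-252 + G²)*G² = G²*(-252 + G²))
1/(-212502 + K(-965)) = 1/(-212502 + (-965)²*(-252 + (-965)²)) = 1/(-212502 + 931225*(-252 + 931225)) = 1/(-212502 + 931225*930973) = 1/(-212502 + 866945331925) = 1/866945119423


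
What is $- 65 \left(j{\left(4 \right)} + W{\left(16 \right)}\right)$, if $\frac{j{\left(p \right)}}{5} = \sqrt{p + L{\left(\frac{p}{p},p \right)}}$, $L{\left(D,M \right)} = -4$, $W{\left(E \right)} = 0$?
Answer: $0$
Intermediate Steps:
$j{\left(p \right)} = 5 \sqrt{-4 + p}$ ($j{\left(p \right)} = 5 \sqrt{p - 4} = 5 \sqrt{-4 + p}$)
$- 65 \left(j{\left(4 \right)} + W{\left(16 \right)}\right) = - 65 \left(5 \sqrt{-4 + 4} + 0\right) = - 65 \left(5 \sqrt{0} + 0\right) = - 65 \left(5 \cdot 0 + 0\right) = - 65 \left(0 + 0\right) = \left(-65\right) 0 = 0$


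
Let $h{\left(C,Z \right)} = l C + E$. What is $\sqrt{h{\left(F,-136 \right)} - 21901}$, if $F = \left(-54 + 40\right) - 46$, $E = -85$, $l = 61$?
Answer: $i \sqrt{25646} \approx 160.14 i$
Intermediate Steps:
$F = -60$ ($F = -14 - 46 = -60$)
$h{\left(C,Z \right)} = -85 + 61 C$ ($h{\left(C,Z \right)} = 61 C - 85 = -85 + 61 C$)
$\sqrt{h{\left(F,-136 \right)} - 21901} = \sqrt{\left(-85 + 61 \left(-60\right)\right) - 21901} = \sqrt{\left(-85 - 3660\right) - 21901} = \sqrt{-3745 - 21901} = \sqrt{-25646} = i \sqrt{25646}$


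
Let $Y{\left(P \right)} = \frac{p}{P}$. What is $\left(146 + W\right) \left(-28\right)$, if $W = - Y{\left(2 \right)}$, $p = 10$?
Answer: $-3948$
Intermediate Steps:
$Y{\left(P \right)} = \frac{10}{P}$
$W = -5$ ($W = - \frac{10}{2} = \left(-1\right) 5 = -5$)
$\left(146 + W\right) \left(-28\right) = \left(146 - 5\right) \left(-28\right) = 141 \left(-28\right) = -3948$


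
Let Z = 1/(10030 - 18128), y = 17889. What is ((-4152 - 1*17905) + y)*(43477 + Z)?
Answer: -733727936580/4049 ≈ -1.8121e+8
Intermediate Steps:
Z = -1/8098 (Z = 1/(-8098) = -1/8098 ≈ -0.00012349)
((-4152 - 1*17905) + y)*(43477 + Z) = ((-4152 - 1*17905) + 17889)*(43477 - 1/8098) = ((-4152 - 17905) + 17889)*(352076745/8098) = (-22057 + 17889)*(352076745/8098) = -4168*352076745/8098 = -733727936580/4049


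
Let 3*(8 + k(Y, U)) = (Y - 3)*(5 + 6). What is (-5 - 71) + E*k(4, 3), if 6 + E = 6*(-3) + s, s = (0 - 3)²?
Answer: -11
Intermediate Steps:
s = 9 (s = (-3)² = 9)
k(Y, U) = -19 + 11*Y/3 (k(Y, U) = -8 + ((Y - 3)*(5 + 6))/3 = -8 + ((-3 + Y)*11)/3 = -8 + (-33 + 11*Y)/3 = -8 + (-11 + 11*Y/3) = -19 + 11*Y/3)
E = -15 (E = -6 + (6*(-3) + 9) = -6 + (-18 + 9) = -6 - 9 = -15)
(-5 - 71) + E*k(4, 3) = (-5 - 71) - 15*(-19 + (11/3)*4) = -76 - 15*(-19 + 44/3) = -76 - 15*(-13/3) = -76 + 65 = -11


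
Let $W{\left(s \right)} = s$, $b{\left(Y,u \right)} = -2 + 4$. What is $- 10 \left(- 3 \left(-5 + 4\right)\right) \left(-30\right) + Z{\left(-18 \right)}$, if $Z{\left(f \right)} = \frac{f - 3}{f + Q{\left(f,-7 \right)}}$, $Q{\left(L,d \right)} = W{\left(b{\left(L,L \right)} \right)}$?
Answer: $\frac{14421}{16} \approx 901.31$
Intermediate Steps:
$b{\left(Y,u \right)} = 2$
$Q{\left(L,d \right)} = 2$
$Z{\left(f \right)} = \frac{-3 + f}{2 + f}$ ($Z{\left(f \right)} = \frac{f - 3}{f + 2} = \frac{-3 + f}{2 + f}$)
$- 10 \left(- 3 \left(-5 + 4\right)\right) \left(-30\right) + Z{\left(-18 \right)} = - 10 \left(- 3 \left(-5 + 4\right)\right) \left(-30\right) + \frac{-3 - 18}{2 - 18} = - 10 \left(\left(-3\right) \left(-1\right)\right) \left(-30\right) + \frac{1}{-16} \left(-21\right) = \left(-10\right) 3 \left(-30\right) - - \frac{21}{16} = \left(-30\right) \left(-30\right) + \frac{21}{16} = 900 + \frac{21}{16} = \frac{14421}{16}$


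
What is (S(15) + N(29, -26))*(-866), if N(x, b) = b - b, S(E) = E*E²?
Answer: -2922750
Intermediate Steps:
S(E) = E³
N(x, b) = 0
(S(15) + N(29, -26))*(-866) = (15³ + 0)*(-866) = (3375 + 0)*(-866) = 3375*(-866) = -2922750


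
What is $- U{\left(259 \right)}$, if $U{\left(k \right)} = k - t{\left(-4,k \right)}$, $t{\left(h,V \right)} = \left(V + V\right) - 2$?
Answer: $257$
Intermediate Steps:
$t{\left(h,V \right)} = -2 + 2 V$ ($t{\left(h,V \right)} = 2 V - 2 = -2 + 2 V$)
$U{\left(k \right)} = 2 - k$ ($U{\left(k \right)} = k - \left(-2 + 2 k\right) = 2 - k$)
$- U{\left(259 \right)} = - (2 - 259) = \left(-1\right) \left(-257\right) = 257$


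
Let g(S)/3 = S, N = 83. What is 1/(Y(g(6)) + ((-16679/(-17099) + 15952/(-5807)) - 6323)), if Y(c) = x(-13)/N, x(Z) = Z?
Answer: -8241393119/52126219900531 ≈ -0.00015810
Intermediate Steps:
g(S) = 3*S
Y(c) = -13/83
1/(Y(g(6)) + ((-16679/(-17099) + 15952/(-5807)) - 6323)) = 1/(-13/83 + ((-16679/(-17099) + 15952/(-5807)) - 6323)) = 1/(-13/83 + ((-16679*(-1/17099) + 15952*(-1/5807)) - 6323)) = 1/(-13/83 + ((16679/17099 - 15952/5807) - 6323)) = 1/(-13/83 + (-175908295/99293893 - 6323)) = 1/(-13/83 - 628011193734/99293893) = 1/(-52126219900531/8241393119) = -8241393119/52126219900531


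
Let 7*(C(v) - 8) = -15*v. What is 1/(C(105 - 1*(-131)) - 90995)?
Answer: -7/640449 ≈ -1.0930e-5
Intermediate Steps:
C(v) = 8 - 15*v/7 (C(v) = 8 + (-15*v)/7 = 8 - 15*v/7)
1/(C(105 - 1*(-131)) - 90995) = 1/((8 - 15*(105 - 1*(-131))/7) - 90995) = 1/((8 - 15*(105 + 131)/7) - 90995) = 1/((8 - 15/7*236) - 90995) = 1/((8 - 3540/7) - 90995) = 1/(-3484/7 - 90995) = 1/(-640449/7) = -7/640449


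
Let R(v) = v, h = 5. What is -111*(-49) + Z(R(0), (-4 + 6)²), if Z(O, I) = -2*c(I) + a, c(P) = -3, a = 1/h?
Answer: 27226/5 ≈ 5445.2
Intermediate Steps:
a = ⅕ (a = 1/5 = ⅕ ≈ 0.20000)
Z(O, I) = 31/5 (Z(O, I) = -2*(-3) + ⅕ = 6 + ⅕ = 31/5)
-111*(-49) + Z(R(0), (-4 + 6)²) = -111*(-49) + 31/5 = 5439 + 31/5 = 27226/5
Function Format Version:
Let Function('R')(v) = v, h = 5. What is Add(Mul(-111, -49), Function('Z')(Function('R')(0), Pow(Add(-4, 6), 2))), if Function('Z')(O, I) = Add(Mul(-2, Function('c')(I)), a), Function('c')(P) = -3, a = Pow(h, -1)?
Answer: Rational(27226, 5) ≈ 5445.2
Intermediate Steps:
a = Rational(1, 5) (a = Pow(5, -1) = Rational(1, 5) ≈ 0.20000)
Function('Z')(O, I) = Rational(31, 5) (Function('Z')(O, I) = Add(Mul(-2, -3), Rational(1, 5)) = Add(6, Rational(1, 5)) = Rational(31, 5))
Add(Mul(-111, -49), Function('Z')(Function('R')(0), Pow(Add(-4, 6), 2))) = Add(Mul(-111, -49), Rational(31, 5)) = Add(5439, Rational(31, 5)) = Rational(27226, 5)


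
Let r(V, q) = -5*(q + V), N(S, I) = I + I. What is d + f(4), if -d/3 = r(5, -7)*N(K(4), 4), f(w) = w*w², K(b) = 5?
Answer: -176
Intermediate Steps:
N(S, I) = 2*I
f(w) = w³
r(V, q) = -5*V - 5*q (r(V, q) = -5*(V + q) = -5*V - 5*q)
d = -240 (d = -3*(-5*5 - 5*(-7))*2*4 = -3*(-25 + 35)*8 = -30*8 = -3*80 = -240)
d + f(4) = -240 + 4³ = -240 + 64 = -176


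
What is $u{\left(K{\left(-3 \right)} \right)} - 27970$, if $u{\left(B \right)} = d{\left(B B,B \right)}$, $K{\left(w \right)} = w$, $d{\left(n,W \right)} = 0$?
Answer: $-27970$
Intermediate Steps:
$u{\left(B \right)} = 0$
$u{\left(K{\left(-3 \right)} \right)} - 27970 = 0 - 27970 = -27970$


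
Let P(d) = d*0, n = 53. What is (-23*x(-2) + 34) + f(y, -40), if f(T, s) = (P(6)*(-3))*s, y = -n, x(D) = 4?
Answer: -58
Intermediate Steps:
P(d) = 0
y = -53 (y = -1*53 = -53)
f(T, s) = 0 (f(T, s) = (0*(-3))*s = 0*s = 0)
(-23*x(-2) + 34) + f(y, -40) = (-23*4 + 34) + 0 = (-92 + 34) + 0 = -58 + 0 = -58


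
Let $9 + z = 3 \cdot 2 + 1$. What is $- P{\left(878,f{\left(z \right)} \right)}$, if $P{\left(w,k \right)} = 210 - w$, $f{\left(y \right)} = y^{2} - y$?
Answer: $668$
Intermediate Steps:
$z = -2$ ($z = -9 + \left(3 \cdot 2 + 1\right) = -9 + \left(6 + 1\right) = -9 + 7 = -2$)
$- P{\left(878,f{\left(z \right)} \right)} = - (210 - 878) = \left(-1\right) \left(-668\right) = 668$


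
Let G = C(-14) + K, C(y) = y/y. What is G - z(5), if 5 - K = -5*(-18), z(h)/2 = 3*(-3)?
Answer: -66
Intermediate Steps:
z(h) = -18 (z(h) = 2*(3*(-3)) = 2*(-9) = -18)
K = -85 (K = 5 - (-5)*(-18) = 5 - 1*90 = 5 - 90 = -85)
C(y) = 1
G = -84 (G = 1 - 85 = -84)
G - z(5) = -84 - 1*(-18) = -84 + 18 = -66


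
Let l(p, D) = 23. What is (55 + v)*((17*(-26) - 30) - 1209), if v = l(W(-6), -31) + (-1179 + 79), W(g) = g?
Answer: 1717982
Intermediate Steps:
v = -1077 (v = 23 + (-1179 + 79) = 23 - 1100 = -1077)
(55 + v)*((17*(-26) - 30) - 1209) = (55 - 1077)*((17*(-26) - 30) - 1209) = -1022*((-442 - 30) - 1209) = -1022*(-472 - 1209) = -1022*(-1681) = 1717982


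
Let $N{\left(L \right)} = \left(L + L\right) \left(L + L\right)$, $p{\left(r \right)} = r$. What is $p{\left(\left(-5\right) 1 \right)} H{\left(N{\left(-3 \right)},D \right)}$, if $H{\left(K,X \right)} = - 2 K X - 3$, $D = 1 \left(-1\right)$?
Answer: $-345$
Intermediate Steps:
$N{\left(L \right)} = 4 L^{2}$ ($N{\left(L \right)} = 2 L 2 L = 4 L^{2}$)
$D = -1$
$H{\left(K,X \right)} = -3 - 2 K X$ ($H{\left(K,X \right)} = - 2 K X - 3 = -3 - 2 K X$)
$p{\left(\left(-5\right) 1 \right)} H{\left(N{\left(-3 \right)},D \right)} = \left(-5\right) 1 \left(-3 - 2 \cdot 4 \left(-3\right)^{2} \left(-1\right)\right) = - 5 \left(-3 - 2 \cdot 4 \cdot 9 \left(-1\right)\right) = - 5 \left(-3 - 72 \left(-1\right)\right) = - 5 \left(-3 + 72\right) = \left(-5\right) 69 = -345$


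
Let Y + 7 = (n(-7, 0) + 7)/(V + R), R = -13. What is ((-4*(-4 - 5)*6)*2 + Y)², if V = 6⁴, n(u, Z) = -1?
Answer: 297331368961/1646089 ≈ 1.8063e+5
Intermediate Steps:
V = 1296
Y = -8975/1283 (Y = -7 + (-1 + 7)/(1296 - 13) = -7 + 6/1283 = -8975/1283 ≈ -6.9953)
((-4*(-4 - 5)*6)*2 + Y)² = ((-4*(-4 - 5)*6)*2 - 8975/1283)² = ((-4*(-9)*6)*2 - 8975/1283)² = ((36*6)*2 - 8975/1283)² = (216*2 - 8975/1283)² = (432 - 8975/1283)² = (545281/1283)² = 297331368961/1646089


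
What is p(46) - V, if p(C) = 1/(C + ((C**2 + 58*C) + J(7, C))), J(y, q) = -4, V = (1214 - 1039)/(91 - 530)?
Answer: 844989/2118614 ≈ 0.39884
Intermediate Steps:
V = -175/439 (V = 175/(-439) = 175*(-1/439) = -175/439 ≈ -0.39863)
p(C) = 1/(-4 + C**2 + 59*C) (p(C) = 1/(C + ((C**2 + 58*C) - 4)) = 1/(C + (-4 + C**2 + 58*C)) = 1/(-4 + C**2 + 59*C))
p(46) - V = 1/(-4 + 46**2 + 59*46) - 1*(-175/439) = 1/(-4 + 2116 + 2714) + 175/439 = 1/4826 + 175/439 = 844989/2118614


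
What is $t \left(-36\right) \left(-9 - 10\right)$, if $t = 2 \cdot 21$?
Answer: $28728$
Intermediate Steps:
$t = 42$
$t \left(-36\right) \left(-9 - 10\right) = 42 \left(-36\right) \left(-9 - 10\right) = - 1512 \left(-9 - 10\right) = \left(-1512\right) \left(-19\right) = 28728$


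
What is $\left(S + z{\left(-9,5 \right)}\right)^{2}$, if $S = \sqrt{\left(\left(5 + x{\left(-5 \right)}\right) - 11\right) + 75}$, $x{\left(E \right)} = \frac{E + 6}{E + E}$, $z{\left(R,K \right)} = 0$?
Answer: $\frac{689}{10} \approx 68.9$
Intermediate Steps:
$x{\left(E \right)} = \frac{6 + E}{2 E}$
$S = \frac{\sqrt{6890}}{10}$ ($S = \sqrt{\left(\left(5 + \frac{6 - 5}{2 \left(-5\right)}\right) - 11\right) + 75} = \sqrt{\left(\left(5 + \frac{1}{2} \left(- \frac{1}{5}\right) 1\right) - 11\right) + 75} = \sqrt{\left(\left(5 - \frac{1}{10}\right) - 11\right) + 75} = \sqrt{\left(\frac{49}{10} - 11\right) + 75} = \sqrt{- \frac{61}{10} + 75} = \sqrt{\frac{689}{10}} = \frac{\sqrt{6890}}{10} \approx 8.3006$)
$\left(S + z{\left(-9,5 \right)}\right)^{2} = \left(\frac{\sqrt{6890}}{10} + 0\right)^{2} = \left(\frac{\sqrt{6890}}{10}\right)^{2} = \frac{689}{10}$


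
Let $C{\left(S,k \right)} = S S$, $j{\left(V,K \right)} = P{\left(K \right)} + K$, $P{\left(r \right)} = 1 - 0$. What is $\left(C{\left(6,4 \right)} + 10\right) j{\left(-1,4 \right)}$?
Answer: $230$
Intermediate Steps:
$P{\left(r \right)} = 1$ ($P{\left(r \right)} = 1 + 0 = 1$)
$j{\left(V,K \right)} = 1 + K$
$C{\left(S,k \right)} = S^{2}$
$\left(C{\left(6,4 \right)} + 10\right) j{\left(-1,4 \right)} = \left(6^{2} + 10\right) \left(1 + 4\right) = \left(36 + 10\right) 5 = 46 \cdot 5 = 230$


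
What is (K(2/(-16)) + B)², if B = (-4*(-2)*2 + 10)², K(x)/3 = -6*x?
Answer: 7360369/16 ≈ 4.6002e+5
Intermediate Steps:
K(x) = -18*x (K(x) = 3*(-6*x) = -18*x)
B = 676 (B = (8*2 + 10)² = (16 + 10)² = 26² = 676)
(K(2/(-16)) + B)² = (-36/(-16) + 676)² = (-36*(-1)/16 + 676)² = (-18*(-⅛) + 676)² = (9/4 + 676)² = (2713/4)² = 7360369/16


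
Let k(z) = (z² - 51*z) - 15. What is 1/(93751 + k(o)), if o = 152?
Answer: 1/109088 ≈ 9.1669e-6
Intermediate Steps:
k(z) = -15 + z² - 51*z
1/(93751 + k(o)) = 1/(93751 + (-15 + 152² - 51*152)) = 1/(93751 + (-15 + 23104 - 7752)) = 1/(93751 + 15337) = 1/109088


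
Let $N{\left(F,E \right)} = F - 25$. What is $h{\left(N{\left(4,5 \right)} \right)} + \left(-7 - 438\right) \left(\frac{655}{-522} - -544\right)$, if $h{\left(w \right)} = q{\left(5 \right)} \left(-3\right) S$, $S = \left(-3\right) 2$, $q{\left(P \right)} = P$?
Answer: $- \frac{126027305}{522} \approx -2.4143 \cdot 10^{5}$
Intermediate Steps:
$S = -6$
$N{\left(F,E \right)} = -25 + F$ ($N{\left(F,E \right)} = F - 25 = -25 + F$)
$h{\left(w \right)} = 90$ ($h{\left(w \right)} = 5 \left(-3\right) \left(-6\right) = \left(-15\right) \left(-6\right) = 90$)
$h{\left(N{\left(4,5 \right)} \right)} + \left(-7 - 438\right) \left(\frac{655}{-522} - -544\right) = 90 + \left(-7 - 438\right) \left(\frac{655}{-522} - -544\right) = 90 + \left(-7 - 438\right) \left(655 \left(- \frac{1}{522}\right) + 544\right) = 90 - 445 \left(- \frac{655}{522} + 544\right) = 90 - \frac{126074285}{522} = - \frac{126027305}{522}$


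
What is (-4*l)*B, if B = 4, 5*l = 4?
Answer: -64/5 ≈ -12.800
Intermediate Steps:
l = ⅘ (l = (⅕)*4 = ⅘ ≈ 0.80000)
(-4*l)*B = -4*⅘*4 = -16/5*4 = -64/5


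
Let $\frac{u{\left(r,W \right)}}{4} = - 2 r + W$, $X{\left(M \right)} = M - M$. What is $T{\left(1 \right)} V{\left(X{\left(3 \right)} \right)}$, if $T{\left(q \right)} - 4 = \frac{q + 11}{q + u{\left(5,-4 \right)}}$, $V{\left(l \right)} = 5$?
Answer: $\frac{208}{11} \approx 18.909$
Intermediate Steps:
$X{\left(M \right)} = 0$
$u{\left(r,W \right)} = - 8 r + 4 W$ ($u{\left(r,W \right)} = 4 \left(- 2 r + W\right) = 4 \left(W - 2 r\right) = - 8 r + 4 W$)
$T{\left(q \right)} = 4 + \frac{11 + q}{-56 + q}$ ($T{\left(q \right)} = 4 + \frac{q + 11}{q + \left(\left(-8\right) 5 + 4 \left(-4\right)\right)} = 4 + \frac{11 + q}{q - 56} = 4 + \frac{11 + q}{-56 + q}$)
$T{\left(1 \right)} V{\left(X{\left(3 \right)} \right)} = \frac{-213 + 5 \cdot 1}{-56 + 1} \cdot 5 = \frac{-213 + 5}{-55} \cdot 5 = \left(- \frac{1}{55}\right) \left(-208\right) 5 = \frac{208}{55} \cdot 5 = \frac{208}{11}$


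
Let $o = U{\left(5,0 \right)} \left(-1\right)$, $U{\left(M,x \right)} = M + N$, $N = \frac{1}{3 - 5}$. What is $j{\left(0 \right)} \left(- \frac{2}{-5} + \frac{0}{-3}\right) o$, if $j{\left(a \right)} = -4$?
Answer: $\frac{36}{5} \approx 7.2$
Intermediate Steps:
$N = - \frac{1}{2}$ ($N = \frac{1}{-2} = - \frac{1}{2} \approx -0.5$)
$U{\left(M,x \right)} = - \frac{1}{2} + M$ ($U{\left(M,x \right)} = M - \frac{1}{2} = - \frac{1}{2} + M$)
$o = - \frac{9}{2}$ ($o = \left(- \frac{1}{2} + 5\right) \left(-1\right) = \frac{9}{2} \left(-1\right) = - \frac{9}{2} \approx -4.5$)
$j{\left(0 \right)} \left(- \frac{2}{-5} + \frac{0}{-3}\right) o = - 4 \left(- \frac{2}{-5} + \frac{0}{-3}\right) \left(- \frac{9}{2}\right) = - 4 \left(\left(-2\right) \left(- \frac{1}{5}\right) + 0 \left(- \frac{1}{3}\right)\right) \left(- \frac{9}{2}\right) = - 4 \left(\frac{2}{5} + 0\right) \left(- \frac{9}{2}\right) = \left(-4\right) \frac{2}{5} \left(- \frac{9}{2}\right) = \left(- \frac{8}{5}\right) \left(- \frac{9}{2}\right) = \frac{36}{5}$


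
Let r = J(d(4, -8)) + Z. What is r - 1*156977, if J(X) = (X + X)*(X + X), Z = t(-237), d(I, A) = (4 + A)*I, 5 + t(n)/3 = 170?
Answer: -155458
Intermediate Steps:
t(n) = 495 (t(n) = -15 + 3*170 = -15 + 510 = 495)
d(I, A) = I*(4 + A)
Z = 495
J(X) = 4*X**2 (J(X) = (2*X)*(2*X) = 4*X**2)
r = 1519 (r = 4*(4*(4 - 8))**2 + 495 = 4*(4*(-4))**2 + 495 = 4*(-16)**2 + 495 = 4*256 + 495 = 1024 + 495 = 1519)
r - 1*156977 = 1519 - 1*156977 = 1519 - 156977 = -155458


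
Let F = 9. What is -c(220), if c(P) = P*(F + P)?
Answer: -50380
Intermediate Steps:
c(P) = P*(9 + P)
-c(220) = -220*(9 + 220) = -220*229 = -1*50380 = -50380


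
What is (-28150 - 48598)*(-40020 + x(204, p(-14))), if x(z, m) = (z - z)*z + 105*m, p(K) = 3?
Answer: 3047279340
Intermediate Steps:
x(z, m) = 105*m (x(z, m) = 0*z + 105*m = 0 + 105*m = 105*m)
(-28150 - 48598)*(-40020 + x(204, p(-14))) = (-28150 - 48598)*(-40020 + 105*3) = -76748*(-40020 + 315) = -76748*(-39705) = 3047279340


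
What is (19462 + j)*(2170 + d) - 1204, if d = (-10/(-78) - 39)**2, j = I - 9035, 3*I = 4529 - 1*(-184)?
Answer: 67172883064/1521 ≈ 4.4164e+7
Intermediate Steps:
I = 1571 (I = (4529 - 1*(-184))/3 = (4529 + 184)/3 = (1/3)*4713 = 1571)
j = -7464 (j = 1571 - 9035 = -7464)
d = 2298256/1521 (d = (-10*(-1/78) - 39)**2 = (5/39 - 39)**2 = (-1516/39)**2 = 2298256/1521 ≈ 1511.0)
(19462 + j)*(2170 + d) - 1204 = (19462 - 7464)*(2170 + 2298256/1521) - 1204 = 11998*(5598826/1521) - 1204 = 67174714348/1521 - 1204 = 67172883064/1521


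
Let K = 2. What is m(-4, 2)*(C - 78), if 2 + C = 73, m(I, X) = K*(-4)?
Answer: 56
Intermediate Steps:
m(I, X) = -8 (m(I, X) = 2*(-4) = -8)
C = 71 (C = -2 + 73 = 71)
m(-4, 2)*(C - 78) = -8*(71 - 78) = -8*(-7) = 56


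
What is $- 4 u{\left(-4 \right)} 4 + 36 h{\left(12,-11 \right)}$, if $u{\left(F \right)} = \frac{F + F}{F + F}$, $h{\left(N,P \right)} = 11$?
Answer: $380$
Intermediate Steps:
$u{\left(F \right)} = 1$ ($u{\left(F \right)} = \frac{2 F}{2 F} = 2 F \frac{1}{2 F} = 1$)
$- 4 u{\left(-4 \right)} 4 + 36 h{\left(12,-11 \right)} = \left(-4\right) 1 \cdot 4 + 36 \cdot 11 = \left(-4\right) 4 + 396 = -16 + 396 = 380$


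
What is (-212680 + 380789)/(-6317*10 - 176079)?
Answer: -168109/239249 ≈ -0.70265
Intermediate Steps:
(-212680 + 380789)/(-6317*10 - 176079) = 168109/(-63170 - 176079) = 168109/(-239249) = 168109*(-1/239249) = -168109/239249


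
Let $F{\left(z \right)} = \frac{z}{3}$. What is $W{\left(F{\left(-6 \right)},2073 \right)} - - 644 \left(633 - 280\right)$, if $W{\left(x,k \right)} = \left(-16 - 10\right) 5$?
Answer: $227202$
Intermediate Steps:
$F{\left(z \right)} = \frac{z}{3}$ ($F{\left(z \right)} = z \frac{1}{3} = \frac{z}{3}$)
$W{\left(x,k \right)} = -130$ ($W{\left(x,k \right)} = \left(-26\right) 5 = -130$)
$W{\left(F{\left(-6 \right)},2073 \right)} - - 644 \left(633 - 280\right) = -130 - - 644 \left(633 - 280\right) = -130 - \left(-644\right) 353 = -130 - -227332 = -130 + 227332 = 227202$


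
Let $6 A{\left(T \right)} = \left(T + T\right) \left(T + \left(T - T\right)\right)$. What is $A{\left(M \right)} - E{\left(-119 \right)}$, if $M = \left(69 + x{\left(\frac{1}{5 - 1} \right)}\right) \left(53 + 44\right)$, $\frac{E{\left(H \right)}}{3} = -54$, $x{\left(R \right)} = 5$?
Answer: $\frac{51524170}{3} \approx 1.7175 \cdot 10^{7}$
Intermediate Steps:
$E{\left(H \right)} = -162$ ($E{\left(H \right)} = 3 \left(-54\right) = -162$)
$M = 7178$ ($M = \left(69 + 5\right) \left(53 + 44\right) = 74 \cdot 97 = 7178$)
$A{\left(T \right)} = \frac{T^{2}}{3}$ ($A{\left(T \right)} = \frac{\left(T + T\right) \left(T + \left(T - T\right)\right)}{6} = \frac{2 T \left(T + 0\right)}{6} = \frac{2 T T}{6} = \frac{2 T^{2}}{6} = \frac{T^{2}}{3}$)
$A{\left(M \right)} - E{\left(-119 \right)} = \frac{7178^{2}}{3} - -162 = \frac{1}{3} \cdot 51523684 + 162 = \frac{51523684}{3} + 162 = \frac{51524170}{3}$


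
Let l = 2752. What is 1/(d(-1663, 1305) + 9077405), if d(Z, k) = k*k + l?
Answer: 1/10783182 ≈ 9.2737e-8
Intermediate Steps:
d(Z, k) = 2752 + k² (d(Z, k) = k*k + 2752 = k² + 2752 = 2752 + k²)
1/(d(-1663, 1305) + 9077405) = 1/((2752 + 1305²) + 9077405) = 1/((2752 + 1703025) + 9077405) = 1/(1705777 + 9077405) = 1/10783182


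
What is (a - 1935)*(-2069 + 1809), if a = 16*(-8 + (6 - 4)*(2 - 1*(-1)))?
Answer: 511420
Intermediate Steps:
a = -32 (a = 16*(-8 + 2*(2 + 1)) = 16*(-8 + 2*3) = 16*(-8 + 6) = 16*(-2) = -32)
(a - 1935)*(-2069 + 1809) = (-32 - 1935)*(-2069 + 1809) = -1967*(-260) = 511420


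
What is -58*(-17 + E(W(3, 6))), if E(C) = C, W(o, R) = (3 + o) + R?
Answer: 290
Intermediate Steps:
W(o, R) = 3 + R + o
-58*(-17 + E(W(3, 6))) = -58*(-17 + (3 + 6 + 3)) = -58*(-17 + 12) = -58*(-5) = 290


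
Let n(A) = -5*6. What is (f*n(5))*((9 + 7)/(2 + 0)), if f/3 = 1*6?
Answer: -4320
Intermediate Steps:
n(A) = -30
f = 18 (f = 3*(1*6) = 3*6 = 18)
(f*n(5))*((9 + 7)/(2 + 0)) = (18*(-30))*((9 + 7)/(2 + 0)) = -8640/2 = -540*8 = -4320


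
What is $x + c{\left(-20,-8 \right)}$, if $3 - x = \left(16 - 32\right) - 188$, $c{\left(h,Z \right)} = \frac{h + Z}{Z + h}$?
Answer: $208$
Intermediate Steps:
$c{\left(h,Z \right)} = 1$ ($c{\left(h,Z \right)} = \frac{Z + h}{Z + h} = 1$)
$x = 207$ ($x = 3 - \left(\left(16 - 32\right) - 188\right) = 3 - \left(-16 - 188\right) = 3 - -204 = 3 + 204 = 207$)
$x + c{\left(-20,-8 \right)} = 207 + 1 = 208$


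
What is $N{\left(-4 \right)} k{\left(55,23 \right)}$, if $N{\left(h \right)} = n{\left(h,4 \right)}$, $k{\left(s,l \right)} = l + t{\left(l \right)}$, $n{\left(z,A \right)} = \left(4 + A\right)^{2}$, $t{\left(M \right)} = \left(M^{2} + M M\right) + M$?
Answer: $70656$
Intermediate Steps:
$t{\left(M \right)} = M + 2 M^{2}$ ($t{\left(M \right)} = \left(M^{2} + M^{2}\right) + M = 2 M^{2} + M = M + 2 M^{2}$)
$k{\left(s,l \right)} = l + l \left(1 + 2 l\right)$
$N{\left(h \right)} = 64$ ($N{\left(h \right)} = \left(4 + 4\right)^{2} = 8^{2} = 64$)
$N{\left(-4 \right)} k{\left(55,23 \right)} = 64 \cdot 2 \cdot 23 \left(1 + 23\right) = 64 \cdot 2 \cdot 23 \cdot 24 = 64 \cdot 1104 = 70656$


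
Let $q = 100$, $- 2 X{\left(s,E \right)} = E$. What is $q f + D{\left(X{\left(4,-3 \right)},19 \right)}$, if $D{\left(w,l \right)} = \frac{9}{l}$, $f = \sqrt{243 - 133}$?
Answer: $\frac{9}{19} + 100 \sqrt{110} \approx 1049.3$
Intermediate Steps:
$X{\left(s,E \right)} = - \frac{E}{2}$
$f = \sqrt{110} \approx 10.488$
$q f + D{\left(X{\left(4,-3 \right)},19 \right)} = 100 \sqrt{110} + \frac{9}{19} = \frac{9}{19} + 100 \sqrt{110}$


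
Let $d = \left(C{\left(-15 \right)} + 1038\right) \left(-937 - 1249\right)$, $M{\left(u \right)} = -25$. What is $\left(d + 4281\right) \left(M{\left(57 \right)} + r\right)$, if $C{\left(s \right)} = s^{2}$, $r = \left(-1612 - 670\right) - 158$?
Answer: $6795110205$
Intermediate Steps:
$r = -2440$ ($r = \left(-1612 + \left(-769 + 99\right)\right) - 158 = \left(-1612 - 670\right) - 158 = -2282 - 158 = -2440$)
$d = -2760918$ ($d = \left(\left(-15\right)^{2} + 1038\right) \left(-937 - 1249\right) = \left(225 + 1038\right) \left(-2186\right) = 1263 \left(-2186\right) = -2760918$)
$\left(d + 4281\right) \left(M{\left(57 \right)} + r\right) = \left(-2760918 + 4281\right) \left(-25 - 2440\right) = \left(-2756637\right) \left(-2465\right) = 6795110205$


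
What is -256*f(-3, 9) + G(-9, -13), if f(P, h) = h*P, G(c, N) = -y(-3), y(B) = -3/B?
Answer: 6911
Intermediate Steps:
G(c, N) = -1 (G(c, N) = -(-3)/(-3) = -(-3)*(-1)/3 = -1*1 = -1)
f(P, h) = P*h
-256*f(-3, 9) + G(-9, -13) = -256*(-3*9) - 1 = -(-6912) - 1 = -256*(-27) - 1 = 6912 - 1 = 6911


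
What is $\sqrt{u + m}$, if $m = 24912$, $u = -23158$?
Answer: $\sqrt{1754} \approx 41.881$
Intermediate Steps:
$\sqrt{u + m} = \sqrt{-23158 + 24912} = \sqrt{1754}$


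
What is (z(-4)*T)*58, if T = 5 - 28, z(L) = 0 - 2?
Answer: 2668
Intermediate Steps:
z(L) = -2
T = -23
(z(-4)*T)*58 = -2*(-23)*58 = 46*58 = 2668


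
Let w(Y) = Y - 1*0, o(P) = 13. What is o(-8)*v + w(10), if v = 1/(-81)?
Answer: 797/81 ≈ 9.8395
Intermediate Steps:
v = -1/81 ≈ -0.012346
w(Y) = Y (w(Y) = Y + 0 = Y)
o(-8)*v + w(10) = 13*(-1/81) + 10 = -13/81 + 10 = 797/81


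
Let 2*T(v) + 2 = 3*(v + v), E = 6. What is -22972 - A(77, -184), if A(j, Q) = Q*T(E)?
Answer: -19844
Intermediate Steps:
T(v) = -1 + 3*v (T(v) = -1 + (3*(v + v))/2 = -1 + (3*(2*v))/2 = -1 + (6*v)/2 = -1 + 3*v)
A(j, Q) = 17*Q (A(j, Q) = Q*(-1 + 3*6) = Q*(-1 + 18) = Q*17 = 17*Q)
-22972 - A(77, -184) = -22972 - 17*(-184) = -22972 - 1*(-3128) = -22972 + 3128 = -19844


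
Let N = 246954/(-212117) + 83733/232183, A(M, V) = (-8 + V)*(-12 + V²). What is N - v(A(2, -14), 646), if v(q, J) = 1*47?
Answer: -2354325514138/49249961411 ≈ -47.804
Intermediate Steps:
A(M, V) = (-12 + V²)*(-8 + V)
v(q, J) = 47
N = -39577327821/49249961411 (N = 246954*(-1/212117) + 83733*(1/232183) = -246954/212117 + 83733/232183 = -39577327821/49249961411 ≈ -0.80360)
N - v(A(2, -14), 646) = -39577327821/49249961411 - 1*47 = -39577327821/49249961411 - 47 = -2354325514138/49249961411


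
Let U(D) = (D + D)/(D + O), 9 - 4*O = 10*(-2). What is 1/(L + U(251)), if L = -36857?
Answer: -1033/38071273 ≈ -2.7133e-5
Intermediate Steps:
O = 29/4 (O = 9/4 - 5*(-2)/2 = 9/4 - ¼*(-20) = 9/4 + 5 = 29/4 ≈ 7.2500)
U(D) = 2*D/(29/4 + D) (U(D) = (D + D)/(D + 29/4) = (2*D)/(29/4 + D) = 2*D/(29/4 + D))
1/(L + U(251)) = 1/(-36857 + 8*251/(29 + 4*251)) = 1/(-36857 + 8*251/(29 + 1004)) = 1/(-36857 + 8*251/1033) = 1/(-36857 + 8*251*(1/1033)) = 1/(-36857 + 2008/1033) = 1/(-38071273/1033) = -1033/38071273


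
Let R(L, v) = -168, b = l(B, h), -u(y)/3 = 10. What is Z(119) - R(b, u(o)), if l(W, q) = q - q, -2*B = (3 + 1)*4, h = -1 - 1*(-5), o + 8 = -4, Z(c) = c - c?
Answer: 168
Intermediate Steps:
Z(c) = 0
o = -12 (o = -8 - 4 = -12)
h = 4 (h = -1 + 5 = 4)
u(y) = -30 (u(y) = -3*10 = -30)
B = -8 (B = -(3 + 1)*4/2 = -2*4 = -½*16 = -8)
l(W, q) = 0
b = 0
Z(119) - R(b, u(o)) = 0 - 1*(-168) = 0 + 168 = 168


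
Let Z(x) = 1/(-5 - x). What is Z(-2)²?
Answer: ⅑ ≈ 0.11111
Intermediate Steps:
Z(-2)² = (-1/(5 - 2))² = (-1/3)² = (-1*⅓)² = (-⅓)² = ⅑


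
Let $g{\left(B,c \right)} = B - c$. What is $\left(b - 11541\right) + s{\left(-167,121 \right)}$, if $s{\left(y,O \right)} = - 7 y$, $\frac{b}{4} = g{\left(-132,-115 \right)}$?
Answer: $-10440$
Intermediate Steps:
$b = -68$ ($b = 4 \left(-132 - -115\right) = 4 \left(-132 + 115\right) = 4 \left(-17\right) = -68$)
$\left(b - 11541\right) + s{\left(-167,121 \right)} = \left(-68 - 11541\right) - -1169 = -11609 + 1169 = -10440$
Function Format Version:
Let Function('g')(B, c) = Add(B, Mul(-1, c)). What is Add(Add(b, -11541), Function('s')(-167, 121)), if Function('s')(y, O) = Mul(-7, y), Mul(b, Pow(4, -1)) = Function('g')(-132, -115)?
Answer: -10440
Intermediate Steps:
b = -68 (b = Mul(4, Add(-132, Mul(-1, -115))) = Mul(4, Add(-132, 115)) = Mul(4, -17) = -68)
Add(Add(b, -11541), Function('s')(-167, 121)) = Add(Add(-68, -11541), Mul(-7, -167)) = Add(-11609, 1169) = -10440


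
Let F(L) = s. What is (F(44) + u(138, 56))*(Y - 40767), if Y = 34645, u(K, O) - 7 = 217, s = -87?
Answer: -838714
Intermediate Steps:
F(L) = -87
u(K, O) = 224 (u(K, O) = 7 + 217 = 224)
(F(44) + u(138, 56))*(Y - 40767) = (-87 + 224)*(34645 - 40767) = 137*(-6122) = -838714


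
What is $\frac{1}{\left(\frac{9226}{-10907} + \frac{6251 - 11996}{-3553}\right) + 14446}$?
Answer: $\frac{38752571}{559849521403} \approx 6.922 \cdot 10^{-5}$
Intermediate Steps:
$\frac{1}{\left(\frac{9226}{-10907} + \frac{6251 - 11996}{-3553}\right) + 14446} = \frac{1}{\left(9226 \left(- \frac{1}{10907}\right) - - \frac{5745}{3553}\right) + 14446} = \frac{1}{\left(- \frac{9226}{10907} + \frac{5745}{3553}\right) + 14446} = \frac{1}{\frac{29880737}{38752571} + 14446} = \frac{1}{\frac{559849521403}{38752571}} = \frac{38752571}{559849521403}$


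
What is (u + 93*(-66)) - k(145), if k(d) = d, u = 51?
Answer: -6232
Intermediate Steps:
(u + 93*(-66)) - k(145) = (51 + 93*(-66)) - 1*145 = (51 - 6138) - 145 = -6087 - 145 = -6232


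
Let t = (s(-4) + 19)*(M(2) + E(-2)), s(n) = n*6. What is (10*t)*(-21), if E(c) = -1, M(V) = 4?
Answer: 3150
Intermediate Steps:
s(n) = 6*n
t = -15 (t = (6*(-4) + 19)*(4 - 1) = (-24 + 19)*3 = -5*3 = -15)
(10*t)*(-21) = (10*(-15))*(-21) = -150*(-21) = 3150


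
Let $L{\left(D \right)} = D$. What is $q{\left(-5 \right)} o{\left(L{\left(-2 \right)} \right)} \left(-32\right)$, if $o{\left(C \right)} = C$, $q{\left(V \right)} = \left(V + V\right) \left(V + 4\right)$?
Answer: $640$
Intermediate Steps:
$q{\left(V \right)} = 2 V \left(4 + V\right)$
$q{\left(-5 \right)} o{\left(L{\left(-2 \right)} \right)} \left(-32\right) = 2 \left(-5\right) \left(4 - 5\right) \left(-2\right) \left(-32\right) = 2 \left(-5\right) \left(-1\right) \left(-2\right) \left(-32\right) = 10 \left(-2\right) \left(-32\right) = \left(-20\right) \left(-32\right) = 640$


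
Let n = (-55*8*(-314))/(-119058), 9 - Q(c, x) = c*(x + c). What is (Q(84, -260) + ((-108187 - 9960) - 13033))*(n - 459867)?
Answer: 3186151355164801/59529 ≈ 5.3523e+10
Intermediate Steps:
Q(c, x) = 9 - c*(c + x) (Q(c, x) = 9 - c*(x + c) = 9 - c*(c + x))
n = -69080/59529 (n = -440*(-314)*(-1/119058) = 138160*(-1/119058) = -69080/59529 ≈ -1.1604)
(Q(84, -260) + ((-108187 - 9960) - 13033))*(n - 459867) = ((9 - 1*84² - 1*84*(-260)) + ((-108187 - 9960) - 13033))*(-69080/59529 - 459867) = ((9 - 1*7056 + 21840) + (-118147 - 13033))*(-27375491723/59529) = ((9 - 7056 + 21840) - 131180)*(-27375491723/59529) = (14793 - 131180)*(-27375491723/59529) = -116387*(-27375491723/59529) = 3186151355164801/59529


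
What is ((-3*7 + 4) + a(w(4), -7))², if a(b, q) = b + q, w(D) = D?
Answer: 400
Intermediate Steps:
((-3*7 + 4) + a(w(4), -7))² = ((-3*7 + 4) + (4 - 7))² = ((-21 + 4) - 3)² = (-17 - 3)² = (-20)² = 400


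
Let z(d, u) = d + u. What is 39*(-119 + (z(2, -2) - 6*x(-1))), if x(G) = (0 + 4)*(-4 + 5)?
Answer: -5577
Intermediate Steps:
x(G) = 4 (x(G) = 4*1 = 4)
39*(-119 + (z(2, -2) - 6*x(-1))) = 39*(-119 + ((2 - 2) - 6*4)) = 39*(-119 + (0 - 24)) = 39*(-119 - 24) = 39*(-143) = -5577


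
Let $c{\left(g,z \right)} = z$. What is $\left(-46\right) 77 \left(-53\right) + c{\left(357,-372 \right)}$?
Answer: $187354$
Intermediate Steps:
$\left(-46\right) 77 \left(-53\right) + c{\left(357,-372 \right)} = \left(-46\right) 77 \left(-53\right) - 372 = \left(-3542\right) \left(-53\right) - 372 = 187726 - 372 = 187354$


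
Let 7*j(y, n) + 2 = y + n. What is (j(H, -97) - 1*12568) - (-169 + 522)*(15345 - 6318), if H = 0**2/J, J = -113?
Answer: -22393792/7 ≈ -3.1991e+6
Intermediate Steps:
H = 0 (H = 0**2/(-113) = 0*(-1/113) = 0)
j(y, n) = -2/7 + n/7 + y/7 (j(y, n) = -2/7 + (y + n)/7 = -2/7 + (n + y)/7 = -2/7 + (n/7 + y/7) = -2/7 + n/7 + y/7)
(j(H, -97) - 1*12568) - (-169 + 522)*(15345 - 6318) = ((-2/7 + (1/7)*(-97) + (1/7)*0) - 1*12568) - (-169 + 522)*(15345 - 6318) = ((-2/7 - 97/7 + 0) - 12568) - 353*9027 = (-99/7 - 12568) - 1*3186531 = -88075/7 - 3186531 = -22393792/7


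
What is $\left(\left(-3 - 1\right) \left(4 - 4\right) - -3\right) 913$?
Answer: $2739$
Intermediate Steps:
$\left(\left(-3 - 1\right) \left(4 - 4\right) - -3\right) 913 = \left(\left(-3 - 1\right) 0 + 3\right) 913 = \left(\left(-4\right) 0 + 3\right) 913 = \left(0 + 3\right) 913 = 3 \cdot 913 = 2739$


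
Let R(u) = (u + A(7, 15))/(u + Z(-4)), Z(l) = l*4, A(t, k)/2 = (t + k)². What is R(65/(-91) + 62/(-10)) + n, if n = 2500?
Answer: 985681/401 ≈ 2458.1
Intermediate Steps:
A(t, k) = 2*(k + t)² (A(t, k) = 2*(t + k)² = 2*(k + t)²)
Z(l) = 4*l
R(u) = (968 + u)/(-16 + u) (R(u) = (u + 2*(15 + 7)²)/(u + 4*(-4)) = (u + 2*22²)/(u - 16) = (u + 2*484)/(-16 + u) = (u + 968)/(-16 + u) = (968 + u)/(-16 + u))
R(65/(-91) + 62/(-10)) + n = (968 + (65/(-91) + 62/(-10)))/(-16 + (65/(-91) + 62/(-10))) + 2500 = (968 + (65*(-1/91) + 62*(-⅒)))/(-16 + (65*(-1/91) + 62*(-⅒))) + 2500 = (968 + (-5/7 - 31/5))/(-16 + (-5/7 - 31/5)) + 2500 = (968 - 242/35)/(-16 - 242/35) + 2500 = (33638/35)/(-802/35) + 2500 = -35/802*33638/35 + 2500 = -16819/401 + 2500 = 985681/401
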